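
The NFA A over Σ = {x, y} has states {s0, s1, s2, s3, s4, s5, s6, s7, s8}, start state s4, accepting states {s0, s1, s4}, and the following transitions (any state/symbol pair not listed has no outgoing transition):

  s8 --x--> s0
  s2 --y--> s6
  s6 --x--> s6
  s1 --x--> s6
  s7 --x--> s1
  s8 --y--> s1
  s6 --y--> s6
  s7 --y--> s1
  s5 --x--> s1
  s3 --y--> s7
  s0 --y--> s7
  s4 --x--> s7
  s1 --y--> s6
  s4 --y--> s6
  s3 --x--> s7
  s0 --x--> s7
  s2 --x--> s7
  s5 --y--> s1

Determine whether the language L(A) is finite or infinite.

finite

The useful states (reachable from s4 and able to reach an accepting state) are {s1, s4, s7}.
Restricted to these states the transition graph has no cycle, so every accepting path has bounded length and L is finite.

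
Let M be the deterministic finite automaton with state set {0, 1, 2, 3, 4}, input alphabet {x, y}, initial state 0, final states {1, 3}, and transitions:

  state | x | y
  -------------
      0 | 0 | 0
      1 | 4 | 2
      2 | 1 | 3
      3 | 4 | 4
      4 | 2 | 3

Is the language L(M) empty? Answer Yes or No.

Yes

The states reachable from the start state are {0}.
None of the accepting states {1, 3} is reachable, so no string is accepted and L(M) = ∅.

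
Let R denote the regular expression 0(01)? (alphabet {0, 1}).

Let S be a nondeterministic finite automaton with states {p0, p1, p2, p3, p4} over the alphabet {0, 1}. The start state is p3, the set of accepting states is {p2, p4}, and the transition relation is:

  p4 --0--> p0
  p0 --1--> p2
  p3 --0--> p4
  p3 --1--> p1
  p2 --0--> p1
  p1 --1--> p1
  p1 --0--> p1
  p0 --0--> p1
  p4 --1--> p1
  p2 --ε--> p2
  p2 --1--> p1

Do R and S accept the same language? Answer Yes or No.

Yes

Converting the expression R to a DFA (subset construction, then merging equivalent states) gives the minimal DFA with states {r0, r1, r2, r3, r4}, start state r0, accepting states {r1, r4} and transitions r0: 0→r1, 1→r2; r1: 0→r3, 1→r2; r2: 0→r2, 1→r2; r3: 0→r2, 1→r4; r4: 0→r2, 1→r2.
Exploring the product automaton R × S from the start pair (r0, p3), following both machines on each input symbol, reaches 5 state pairs: (r0, p3), (r1, p4), (r2, p1), (r3, p0), (r4, p2).
R accepts in {r1, r4} and S accepts in {p2, p4}. In every reachable pair the two components are either both accepting — (r1, p4), (r4, p2) — or both non-accepting, so no string is accepted by exactly one of the machines: L(R) \ L(S) and L(S) \ L(R) are both empty.
Hence every string is accepted by R iff it is accepted by S, and the two languages coincide.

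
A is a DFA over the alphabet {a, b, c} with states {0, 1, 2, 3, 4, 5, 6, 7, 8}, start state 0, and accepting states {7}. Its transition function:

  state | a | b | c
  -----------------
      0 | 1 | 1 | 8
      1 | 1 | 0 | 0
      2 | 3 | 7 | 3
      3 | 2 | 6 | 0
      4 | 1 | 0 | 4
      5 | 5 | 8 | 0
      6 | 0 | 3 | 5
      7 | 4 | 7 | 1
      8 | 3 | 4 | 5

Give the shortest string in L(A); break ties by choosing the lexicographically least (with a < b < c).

A breadth-first search from 0 reaches an accepting state first via the path 0 → 8 → 3 → 2 → 7 on input caab.
No string of length < 4 is accepted (BFS exhausts all shorter strings without reaching an accepting state), and caab is the lexicographically least accepting string of length 4.

caab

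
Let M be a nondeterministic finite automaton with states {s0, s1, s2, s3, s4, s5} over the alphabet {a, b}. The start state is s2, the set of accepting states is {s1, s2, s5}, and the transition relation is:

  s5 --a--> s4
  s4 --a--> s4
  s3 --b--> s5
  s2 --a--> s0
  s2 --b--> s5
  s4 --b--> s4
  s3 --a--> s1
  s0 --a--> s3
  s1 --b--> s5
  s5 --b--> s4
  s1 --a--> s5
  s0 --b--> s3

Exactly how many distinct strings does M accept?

10

The useful subgraph on states {s0, s1, s2, s3, s5} is acyclic, so L(M) is finite; the longest accepting path visits 5 useful states, giving maximum string length 4.
Counting accepting paths from s2 by length: 1 of length 0, 1 of length 1, 4 of length 3, 4 of length 4. Total 10.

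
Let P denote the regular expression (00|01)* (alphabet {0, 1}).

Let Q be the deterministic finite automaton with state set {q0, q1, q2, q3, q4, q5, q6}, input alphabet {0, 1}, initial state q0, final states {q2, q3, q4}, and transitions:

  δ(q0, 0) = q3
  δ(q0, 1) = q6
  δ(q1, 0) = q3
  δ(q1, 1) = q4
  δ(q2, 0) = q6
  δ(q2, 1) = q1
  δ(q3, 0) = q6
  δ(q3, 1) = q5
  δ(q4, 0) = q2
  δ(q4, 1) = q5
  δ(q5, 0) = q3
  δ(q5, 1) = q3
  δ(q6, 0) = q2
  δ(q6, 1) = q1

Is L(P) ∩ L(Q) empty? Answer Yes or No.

Converting the expression P to a DFA (subset construction, then merging equivalent states) gives the minimal DFA with states {p0, p1, p2}, start state p0, accepting states {p0} and transitions p0: 0→p1, 1→p2; p1: 0→p0, 1→p0; p2: 0→p2, 1→p2.
Exploring the product automaton P × Q from the start pair (p0, q0), following both machines on each input symbol, reaches 12 state pairs: (p0, q0), (p1, q3), (p2, q6), (p0, q6), (p0, q5), (p2, q2), (p2, q1), (p1, q2), (p2, q3), (p2, q4), (p0, q1), (p2, q5).
P accepts in {p0} and Q accepts in {q2, q3, q4}; no reachable pair has both components accepting, so no string drives both machines to acceptance simultaneously and L(P) ∩ L(Q) = ∅.
So no string is accepted by both, and the intersection is empty.

Yes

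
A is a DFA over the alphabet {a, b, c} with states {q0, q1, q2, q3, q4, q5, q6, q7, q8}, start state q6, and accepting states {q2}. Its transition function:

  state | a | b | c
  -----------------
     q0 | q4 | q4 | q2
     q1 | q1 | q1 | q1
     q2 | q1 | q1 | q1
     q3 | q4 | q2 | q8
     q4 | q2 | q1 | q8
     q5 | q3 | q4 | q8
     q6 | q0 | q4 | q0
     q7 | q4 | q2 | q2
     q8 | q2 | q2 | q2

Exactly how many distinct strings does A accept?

22

The useful subgraph on states {q0, q2, q4, q6, q8} is acyclic, so L(A) is finite; the longest accepting path visits 5 useful states, giving maximum string length 4.
Counting accepting paths from q6 by length: 3 of length 2, 7 of length 3, 12 of length 4. Total 22.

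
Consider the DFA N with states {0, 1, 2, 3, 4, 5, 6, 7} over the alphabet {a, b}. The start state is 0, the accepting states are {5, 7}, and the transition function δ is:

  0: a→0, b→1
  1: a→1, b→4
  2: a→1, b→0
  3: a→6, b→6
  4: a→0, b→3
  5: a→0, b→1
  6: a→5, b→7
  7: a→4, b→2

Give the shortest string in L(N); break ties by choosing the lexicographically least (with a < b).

bbbaa

A breadth-first search from 0 reaches an accepting state first via the path 0 → 1 → 4 → 3 → 6 → 5 on input bbbaa.
No string of length < 5 is accepted (BFS exhausts all shorter strings without reaching an accepting state), and bbbaa is the lexicographically least accepting string of length 5.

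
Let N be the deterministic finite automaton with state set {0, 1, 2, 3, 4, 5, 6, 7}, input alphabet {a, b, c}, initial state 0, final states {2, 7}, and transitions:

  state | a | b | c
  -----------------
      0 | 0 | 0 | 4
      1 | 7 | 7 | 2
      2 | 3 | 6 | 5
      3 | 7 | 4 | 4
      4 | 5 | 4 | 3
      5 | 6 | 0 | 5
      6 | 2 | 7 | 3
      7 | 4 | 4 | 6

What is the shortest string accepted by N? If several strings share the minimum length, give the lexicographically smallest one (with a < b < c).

A breadth-first search from 0 reaches an accepting state first via the path 0 → 4 → 3 → 7 on input cca.
No string of length < 3 is accepted (BFS exhausts all shorter strings without reaching an accepting state), and cca is the lexicographically least accepting string of length 3.

cca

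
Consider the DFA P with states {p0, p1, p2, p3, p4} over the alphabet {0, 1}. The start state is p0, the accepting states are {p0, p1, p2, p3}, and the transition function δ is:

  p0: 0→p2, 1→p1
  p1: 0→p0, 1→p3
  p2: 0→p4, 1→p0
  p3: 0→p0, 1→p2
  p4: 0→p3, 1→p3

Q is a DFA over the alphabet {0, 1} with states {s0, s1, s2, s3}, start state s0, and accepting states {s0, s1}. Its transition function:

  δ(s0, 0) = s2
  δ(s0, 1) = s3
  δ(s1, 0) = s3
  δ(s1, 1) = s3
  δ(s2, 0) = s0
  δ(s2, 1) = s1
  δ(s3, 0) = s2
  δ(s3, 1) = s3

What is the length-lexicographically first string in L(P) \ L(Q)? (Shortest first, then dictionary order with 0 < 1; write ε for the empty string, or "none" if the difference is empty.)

0

The string 0 is accepted by P but not by Q.
No shorter string lies in the difference, and 0 is the lexicographically first length-1 string in L(P) \ L(Q).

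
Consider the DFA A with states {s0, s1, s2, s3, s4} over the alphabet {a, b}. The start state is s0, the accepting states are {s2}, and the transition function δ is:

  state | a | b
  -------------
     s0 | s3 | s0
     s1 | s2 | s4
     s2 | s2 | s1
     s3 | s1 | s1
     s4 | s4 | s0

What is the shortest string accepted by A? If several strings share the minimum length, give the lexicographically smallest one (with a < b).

aaa

A breadth-first search from s0 reaches an accepting state first via the path s0 → s3 → s1 → s2 on input aaa.
No string of length < 3 is accepted (BFS exhausts all shorter strings without reaching an accepting state), and aaa is the lexicographically least accepting string of length 3.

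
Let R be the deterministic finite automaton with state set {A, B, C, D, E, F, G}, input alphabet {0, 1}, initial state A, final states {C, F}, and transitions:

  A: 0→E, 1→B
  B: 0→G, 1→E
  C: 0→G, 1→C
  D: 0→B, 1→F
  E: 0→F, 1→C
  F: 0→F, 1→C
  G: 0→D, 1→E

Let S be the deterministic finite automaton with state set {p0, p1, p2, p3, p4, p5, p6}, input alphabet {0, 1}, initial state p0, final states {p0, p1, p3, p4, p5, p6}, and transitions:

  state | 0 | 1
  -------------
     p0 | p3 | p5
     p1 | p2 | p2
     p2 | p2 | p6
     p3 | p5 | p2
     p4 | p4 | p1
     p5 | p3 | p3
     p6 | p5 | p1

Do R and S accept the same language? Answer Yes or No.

No

The string 01 is accepted by R but rejected by S.
So L(R) ≠ L(S).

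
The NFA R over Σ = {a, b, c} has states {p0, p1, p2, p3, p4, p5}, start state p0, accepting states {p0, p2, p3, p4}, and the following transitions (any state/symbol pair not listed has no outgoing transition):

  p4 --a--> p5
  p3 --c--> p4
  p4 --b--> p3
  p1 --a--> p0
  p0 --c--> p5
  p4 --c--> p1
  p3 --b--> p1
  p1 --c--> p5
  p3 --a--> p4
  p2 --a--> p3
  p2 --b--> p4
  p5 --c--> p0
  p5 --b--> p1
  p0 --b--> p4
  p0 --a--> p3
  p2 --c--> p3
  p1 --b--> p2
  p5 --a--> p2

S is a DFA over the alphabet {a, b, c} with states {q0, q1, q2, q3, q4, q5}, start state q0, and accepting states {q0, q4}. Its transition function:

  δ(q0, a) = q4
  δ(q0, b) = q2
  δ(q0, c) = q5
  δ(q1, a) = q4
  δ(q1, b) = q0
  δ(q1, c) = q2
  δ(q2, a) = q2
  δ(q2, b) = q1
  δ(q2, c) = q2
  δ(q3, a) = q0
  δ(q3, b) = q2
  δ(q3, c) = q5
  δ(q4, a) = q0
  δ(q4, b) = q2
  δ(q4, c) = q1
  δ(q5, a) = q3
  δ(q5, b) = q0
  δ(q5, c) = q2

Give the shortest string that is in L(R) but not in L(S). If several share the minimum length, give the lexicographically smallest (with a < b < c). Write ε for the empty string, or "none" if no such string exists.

The string b is accepted by R but not by S.
No shorter string lies in the difference, and b is the lexicographically first length-1 string in L(R) \ L(S).

b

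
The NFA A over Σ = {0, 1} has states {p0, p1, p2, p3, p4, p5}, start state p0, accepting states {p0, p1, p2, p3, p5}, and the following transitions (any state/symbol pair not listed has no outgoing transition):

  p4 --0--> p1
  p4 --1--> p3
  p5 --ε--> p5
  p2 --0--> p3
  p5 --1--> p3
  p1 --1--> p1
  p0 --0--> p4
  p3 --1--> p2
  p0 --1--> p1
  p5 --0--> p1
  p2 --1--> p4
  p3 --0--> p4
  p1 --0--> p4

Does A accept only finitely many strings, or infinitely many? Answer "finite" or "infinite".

infinite

State p1 is reachable from the start and can reach an accepting state, and it lies on the cycle p1 → p1.
Traversing that cycle any number of times yields accepted strings of unbounded length, so the language is infinite.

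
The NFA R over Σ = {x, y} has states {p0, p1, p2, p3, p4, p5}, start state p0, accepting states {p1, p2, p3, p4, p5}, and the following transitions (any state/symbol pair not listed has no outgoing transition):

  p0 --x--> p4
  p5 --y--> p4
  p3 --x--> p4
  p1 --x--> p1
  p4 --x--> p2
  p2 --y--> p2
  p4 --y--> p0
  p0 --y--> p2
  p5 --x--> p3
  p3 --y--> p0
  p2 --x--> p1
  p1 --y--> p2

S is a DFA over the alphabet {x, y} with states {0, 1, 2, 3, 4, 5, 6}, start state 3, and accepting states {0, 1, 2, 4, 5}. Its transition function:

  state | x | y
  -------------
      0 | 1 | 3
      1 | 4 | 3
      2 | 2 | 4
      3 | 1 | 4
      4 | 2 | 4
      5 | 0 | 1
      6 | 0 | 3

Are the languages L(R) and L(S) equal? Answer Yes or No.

Yes

Exploring the product automaton R × S from the start pair (p0, 3), following both machines on each input symbol, reaches 4 state pairs: (p0, 3), (p4, 1), (p2, 4), (p1, 2).
R accepts in {p1, p2, p3, p4, p5} and S accepts in {0, 1, 2, 4, 5}. In every reachable pair the two components are either both accepting — (p4, 1), (p2, 4), (p1, 2) — or both non-accepting, so no string is accepted by exactly one of the machines: L(R) \ L(S) and L(S) \ L(R) are both empty.
Hence every string is accepted by R iff it is accepted by S, and the two languages coincide.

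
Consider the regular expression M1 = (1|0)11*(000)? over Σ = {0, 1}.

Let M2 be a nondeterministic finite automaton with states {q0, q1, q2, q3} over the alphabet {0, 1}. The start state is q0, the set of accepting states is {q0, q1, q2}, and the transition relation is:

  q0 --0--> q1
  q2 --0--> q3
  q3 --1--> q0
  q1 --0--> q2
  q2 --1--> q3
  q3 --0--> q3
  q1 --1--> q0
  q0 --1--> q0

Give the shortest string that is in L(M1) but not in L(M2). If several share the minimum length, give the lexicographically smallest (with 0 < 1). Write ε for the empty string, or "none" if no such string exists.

01000

The string 01000 is accepted by M1 but not by M2.
No shorter string lies in the difference, and 01000 is the lexicographically first length-5 string in L(M1) \ L(M2).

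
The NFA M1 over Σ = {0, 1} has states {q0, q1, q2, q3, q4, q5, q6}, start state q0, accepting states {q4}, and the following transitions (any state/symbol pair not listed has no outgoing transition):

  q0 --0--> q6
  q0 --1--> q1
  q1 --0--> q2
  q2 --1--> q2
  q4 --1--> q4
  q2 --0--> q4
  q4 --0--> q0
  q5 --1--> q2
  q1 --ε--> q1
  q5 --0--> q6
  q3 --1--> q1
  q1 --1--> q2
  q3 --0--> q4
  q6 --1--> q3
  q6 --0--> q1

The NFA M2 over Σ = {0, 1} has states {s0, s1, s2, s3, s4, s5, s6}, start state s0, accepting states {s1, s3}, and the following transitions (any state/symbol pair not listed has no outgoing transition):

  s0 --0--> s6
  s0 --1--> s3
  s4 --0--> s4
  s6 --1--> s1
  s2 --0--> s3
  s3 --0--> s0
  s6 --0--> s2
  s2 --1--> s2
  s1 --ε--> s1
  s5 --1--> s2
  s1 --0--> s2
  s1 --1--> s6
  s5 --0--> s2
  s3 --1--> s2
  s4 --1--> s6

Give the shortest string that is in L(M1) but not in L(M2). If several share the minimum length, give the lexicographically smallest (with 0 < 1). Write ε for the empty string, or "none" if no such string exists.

010

The string 010 is accepted by M1 but not by M2.
No shorter string lies in the difference, and 010 is the lexicographically first length-3 string in L(M1) \ L(M2).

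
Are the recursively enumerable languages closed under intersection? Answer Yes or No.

Run the recogniser for L₁; if it accepts, run the recogniser for L₂ and accept if that accepts too. If either runs forever the input is never accepted, which is all a recogniser needs.
So the recursively enumerable languages are closed under intersection.

Yes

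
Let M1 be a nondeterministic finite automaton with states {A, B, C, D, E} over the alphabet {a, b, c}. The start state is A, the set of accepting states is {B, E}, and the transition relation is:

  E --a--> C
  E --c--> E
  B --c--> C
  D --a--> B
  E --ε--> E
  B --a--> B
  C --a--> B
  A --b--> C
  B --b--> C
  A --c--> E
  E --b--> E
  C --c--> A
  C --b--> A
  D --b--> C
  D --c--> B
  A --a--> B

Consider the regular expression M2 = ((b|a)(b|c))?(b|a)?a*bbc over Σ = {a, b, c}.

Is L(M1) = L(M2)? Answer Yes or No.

No

The string a is accepted by M1 but rejected by M2.
So L(M1) ≠ L(M2).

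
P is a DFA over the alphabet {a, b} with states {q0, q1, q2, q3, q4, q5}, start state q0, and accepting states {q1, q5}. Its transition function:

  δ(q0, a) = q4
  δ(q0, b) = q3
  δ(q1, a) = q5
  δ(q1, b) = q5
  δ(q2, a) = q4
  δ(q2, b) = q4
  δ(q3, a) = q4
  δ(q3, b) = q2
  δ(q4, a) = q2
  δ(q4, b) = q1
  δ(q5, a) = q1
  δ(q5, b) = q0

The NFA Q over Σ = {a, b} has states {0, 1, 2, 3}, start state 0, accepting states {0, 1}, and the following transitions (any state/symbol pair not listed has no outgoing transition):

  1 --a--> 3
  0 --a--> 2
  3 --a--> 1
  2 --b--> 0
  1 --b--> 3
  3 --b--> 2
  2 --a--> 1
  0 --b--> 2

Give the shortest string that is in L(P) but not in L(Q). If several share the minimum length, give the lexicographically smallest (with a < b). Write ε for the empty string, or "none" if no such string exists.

aba

The string aba is accepted by P but not by Q.
No shorter string lies in the difference, and aba is the lexicographically first length-3 string in L(P) \ L(Q).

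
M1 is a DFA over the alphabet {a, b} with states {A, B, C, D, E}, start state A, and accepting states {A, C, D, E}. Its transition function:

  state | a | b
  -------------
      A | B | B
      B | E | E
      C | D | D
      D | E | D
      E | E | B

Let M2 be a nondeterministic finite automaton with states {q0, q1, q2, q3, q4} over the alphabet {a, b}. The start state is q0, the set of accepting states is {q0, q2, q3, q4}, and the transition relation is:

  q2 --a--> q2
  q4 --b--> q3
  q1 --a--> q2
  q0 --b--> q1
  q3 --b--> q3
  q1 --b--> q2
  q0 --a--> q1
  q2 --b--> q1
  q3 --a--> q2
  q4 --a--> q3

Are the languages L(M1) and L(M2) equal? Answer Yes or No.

Exploring the product automaton M1 × M2 from the start pair (A, q0), following both machines on each input symbol, reaches 3 state pairs: (A, q0), (B, q1), (E, q2).
M1 accepts in {A, C, D, E} and M2 accepts in {q0, q2, q3, q4}. In every reachable pair the two components are either both accepting — (A, q0), (E, q2) — or both non-accepting, so no string is accepted by exactly one of the machines: L(M1) \ L(M2) and L(M2) \ L(M1) are both empty.
Hence every string is accepted by M1 iff it is accepted by M2, and the two languages coincide.

Yes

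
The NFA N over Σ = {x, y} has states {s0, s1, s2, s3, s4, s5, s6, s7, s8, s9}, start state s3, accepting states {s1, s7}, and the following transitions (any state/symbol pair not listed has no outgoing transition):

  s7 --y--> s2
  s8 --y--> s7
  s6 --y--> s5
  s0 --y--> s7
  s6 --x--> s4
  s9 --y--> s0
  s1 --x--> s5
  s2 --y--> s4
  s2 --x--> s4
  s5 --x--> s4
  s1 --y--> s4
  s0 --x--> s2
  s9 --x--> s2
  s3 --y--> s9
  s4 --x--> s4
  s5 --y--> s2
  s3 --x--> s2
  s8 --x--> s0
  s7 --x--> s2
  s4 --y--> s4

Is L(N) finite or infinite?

The useful states (reachable from s3 and able to reach an accepting state) are {s0, s3, s7, s9}.
Restricted to these states the transition graph has no cycle, so every accepting path has bounded length and L is finite.

finite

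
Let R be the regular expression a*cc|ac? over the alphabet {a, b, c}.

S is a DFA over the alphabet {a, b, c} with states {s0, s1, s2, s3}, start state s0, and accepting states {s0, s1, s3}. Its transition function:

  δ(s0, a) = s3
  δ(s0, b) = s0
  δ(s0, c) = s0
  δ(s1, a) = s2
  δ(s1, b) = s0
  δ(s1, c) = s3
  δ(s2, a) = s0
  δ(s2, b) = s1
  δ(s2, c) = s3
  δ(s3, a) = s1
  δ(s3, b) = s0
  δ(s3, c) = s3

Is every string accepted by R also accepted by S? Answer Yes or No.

Yes

Converting the expression R to a DFA (subset construction, then merging equivalent states) gives the minimal DFA with states {r0, r1, r2, r3, r4, r5, r6}, start state r0, accepting states {r1, r5, r6} and transitions r0: a→r1, b→r2, c→r3; r1: a→r4, b→r2, c→r5; r2: a→r2, b→r2, c→r2; r3: a→r2, b→r2, c→r6; r4: a→r4, b→r2, c→r3; r5: a→r2, b→r2, c→r6; r6: a→r2, b→r2, c→r2.
Exploring the product automaton R × S from the start pair (r0, s0), following both machines on each input symbol, reaches 15 state pairs: (r0, s0), (r1, s3), (r2, s0), (r3, s0), (r4, s1), (r5, s3), (r2, s3), (r6, s0), (r4, s2), (r3, s3), (r2, s1), (r6, s3), (r4, s0), (r2, s2), (r4, s3).
R accepts in {r1, r5, r6} and S accepts in {s0, s1, s3}. The reachable pairs whose R-component is accepting are (r1, s3), (r5, s3), (r6, s0), (r6, s3); in each of them the S-component is accepting too, so the product for L(R) \ L(S) (R-component accepting, S-component rejecting) has no reachable accepting pair and the difference is empty.
Hence every string in L(R) is also in L(S).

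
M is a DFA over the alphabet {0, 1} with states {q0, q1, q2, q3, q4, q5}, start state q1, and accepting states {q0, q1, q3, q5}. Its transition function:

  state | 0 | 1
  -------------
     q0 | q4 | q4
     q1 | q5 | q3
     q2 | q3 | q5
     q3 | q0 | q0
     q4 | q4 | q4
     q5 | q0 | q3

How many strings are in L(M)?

The useful subgraph on states {q0, q1, q3, q5} is acyclic, so L(M) is finite; the longest accepting path visits 4 useful states, giving maximum string length 3.
Counting accepting paths from q1 by length: 1 of length 0, 2 of length 1, 4 of length 2, 2 of length 3. Total 9.

9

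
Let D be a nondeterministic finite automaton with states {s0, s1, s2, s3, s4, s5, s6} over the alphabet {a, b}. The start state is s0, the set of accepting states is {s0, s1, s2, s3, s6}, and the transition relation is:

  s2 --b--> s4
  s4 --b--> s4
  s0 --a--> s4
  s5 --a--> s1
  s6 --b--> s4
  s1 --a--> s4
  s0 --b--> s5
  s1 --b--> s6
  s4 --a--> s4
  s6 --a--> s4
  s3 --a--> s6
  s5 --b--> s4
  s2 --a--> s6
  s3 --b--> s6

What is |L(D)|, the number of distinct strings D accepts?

The useful subgraph on states {s0, s1, s5, s6} is acyclic, so L(D) is finite; the longest accepting path visits 4 useful states, giving maximum string length 3.
Counting accepting paths from s0 by length: 1 of length 0, 1 of length 2, 1 of length 3. Total 3.

3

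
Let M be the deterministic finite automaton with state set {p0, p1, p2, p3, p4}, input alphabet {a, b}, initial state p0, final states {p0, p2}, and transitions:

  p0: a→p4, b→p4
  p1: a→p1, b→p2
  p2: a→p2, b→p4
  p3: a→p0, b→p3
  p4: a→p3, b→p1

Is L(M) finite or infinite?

State p1 is reachable from the start and can reach an accepting state, and it lies on the cycle p1 → p1.
Traversing that cycle any number of times yields accepted strings of unbounded length, so the language is infinite.

infinite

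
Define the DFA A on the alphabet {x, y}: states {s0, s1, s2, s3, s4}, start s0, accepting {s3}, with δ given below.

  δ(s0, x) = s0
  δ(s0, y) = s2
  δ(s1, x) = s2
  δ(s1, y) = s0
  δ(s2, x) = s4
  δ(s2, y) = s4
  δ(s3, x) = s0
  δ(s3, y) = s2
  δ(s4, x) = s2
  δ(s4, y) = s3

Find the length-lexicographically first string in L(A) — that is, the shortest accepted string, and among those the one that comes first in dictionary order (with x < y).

A breadth-first search from s0 reaches an accepting state first via the path s0 → s2 → s4 → s3 on input yxy.
No string of length < 3 is accepted (BFS exhausts all shorter strings without reaching an accepting state), and yxy is the lexicographically least accepting string of length 3.

yxy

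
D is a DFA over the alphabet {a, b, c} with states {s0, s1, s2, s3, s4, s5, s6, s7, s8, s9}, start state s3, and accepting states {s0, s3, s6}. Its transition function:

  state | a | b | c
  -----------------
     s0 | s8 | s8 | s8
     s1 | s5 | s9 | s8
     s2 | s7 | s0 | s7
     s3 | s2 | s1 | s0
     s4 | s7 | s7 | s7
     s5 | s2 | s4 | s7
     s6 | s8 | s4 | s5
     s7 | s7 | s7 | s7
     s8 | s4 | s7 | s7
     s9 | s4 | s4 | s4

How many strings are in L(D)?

4

The useful subgraph on states {s0, s1, s2, s3, s5} is acyclic, so L(D) is finite; the longest accepting path visits 5 useful states, giving maximum string length 4.
Counting accepting paths from s3 by length: 1 of length 0, 1 of length 1, 1 of length 2, 1 of length 4. Total 4.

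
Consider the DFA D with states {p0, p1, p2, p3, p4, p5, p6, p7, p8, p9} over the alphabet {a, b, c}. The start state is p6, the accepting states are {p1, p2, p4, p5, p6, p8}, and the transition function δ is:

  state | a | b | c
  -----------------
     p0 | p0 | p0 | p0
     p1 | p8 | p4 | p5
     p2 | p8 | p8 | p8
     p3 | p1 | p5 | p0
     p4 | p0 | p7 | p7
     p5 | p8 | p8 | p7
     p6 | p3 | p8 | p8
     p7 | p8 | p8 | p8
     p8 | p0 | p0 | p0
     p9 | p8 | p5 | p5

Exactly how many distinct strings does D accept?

The useful subgraph on states {p1, p3, p4, p5, p6, p7, p8} is acyclic, so L(D) is finite; the longest accepting path visits 6 useful states, giving maximum string length 5.
Counting accepting paths from p6 by length: 1 of length 0, 2 of length 1, 2 of length 2, 5 of length 3, 5 of length 4, 9 of length 5. Total 24.

24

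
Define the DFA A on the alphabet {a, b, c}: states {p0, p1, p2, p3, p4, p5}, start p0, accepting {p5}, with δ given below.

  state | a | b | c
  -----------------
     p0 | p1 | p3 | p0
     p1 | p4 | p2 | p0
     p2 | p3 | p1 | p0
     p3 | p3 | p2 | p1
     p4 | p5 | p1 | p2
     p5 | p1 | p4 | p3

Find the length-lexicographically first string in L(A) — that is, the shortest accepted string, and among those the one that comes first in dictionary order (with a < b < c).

A breadth-first search from p0 reaches an accepting state first via the path p0 → p1 → p4 → p5 on input aaa.
No string of length < 3 is accepted (BFS exhausts all shorter strings without reaching an accepting state), and aaa is the lexicographically least accepting string of length 3.

aaa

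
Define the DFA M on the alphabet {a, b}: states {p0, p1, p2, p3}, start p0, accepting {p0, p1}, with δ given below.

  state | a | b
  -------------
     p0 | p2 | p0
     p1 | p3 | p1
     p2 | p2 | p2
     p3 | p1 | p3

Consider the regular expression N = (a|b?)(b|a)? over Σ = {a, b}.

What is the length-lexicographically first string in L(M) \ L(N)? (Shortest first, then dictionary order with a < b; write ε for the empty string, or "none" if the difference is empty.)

bbb

The string bbb is accepted by M but not by N.
No shorter string lies in the difference, and bbb is the lexicographically first length-3 string in L(M) \ L(N).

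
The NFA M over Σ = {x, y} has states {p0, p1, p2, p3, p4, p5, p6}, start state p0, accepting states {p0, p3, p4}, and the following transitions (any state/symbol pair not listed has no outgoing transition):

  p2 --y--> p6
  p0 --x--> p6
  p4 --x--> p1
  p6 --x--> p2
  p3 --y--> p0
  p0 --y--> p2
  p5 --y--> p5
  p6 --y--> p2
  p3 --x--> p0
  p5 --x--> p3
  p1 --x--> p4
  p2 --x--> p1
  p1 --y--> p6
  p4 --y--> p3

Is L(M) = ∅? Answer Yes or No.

No

The empty string ε is accepted: the run p0 ends in the accepting state p0.
Since at least one string is accepted, L(M) is not empty.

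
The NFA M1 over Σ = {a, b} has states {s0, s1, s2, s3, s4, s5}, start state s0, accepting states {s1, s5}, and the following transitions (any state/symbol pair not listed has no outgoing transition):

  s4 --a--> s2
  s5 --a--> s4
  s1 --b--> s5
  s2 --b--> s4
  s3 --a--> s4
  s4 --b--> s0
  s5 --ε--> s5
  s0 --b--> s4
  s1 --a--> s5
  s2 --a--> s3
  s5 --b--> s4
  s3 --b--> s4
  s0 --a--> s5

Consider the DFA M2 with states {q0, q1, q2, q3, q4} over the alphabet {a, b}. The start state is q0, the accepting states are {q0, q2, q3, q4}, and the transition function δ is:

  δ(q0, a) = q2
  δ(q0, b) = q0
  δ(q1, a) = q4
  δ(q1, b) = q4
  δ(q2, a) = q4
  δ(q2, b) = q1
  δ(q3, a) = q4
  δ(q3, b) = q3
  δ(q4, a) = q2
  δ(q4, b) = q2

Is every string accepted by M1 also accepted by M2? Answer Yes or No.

Exploring the product automaton M1 × M2 from the start pair (s0, q0), following both machines on each input symbol, reaches 14 state pairs: (s0, q0), (s5, q2), (s4, q0), (s4, q4), (s4, q1), (s2, q2), (s0, q2), (s2, q4), (s0, q4), (s3, q4), (s5, q4), (s3, q2), (s4, q2), (s0, q1).
M1 accepts in {s1, s5} and M2 accepts in {q0, q2, q3, q4}. The reachable pairs whose M1-component is accepting are (s5, q2), (s5, q4); in each of them the M2-component is accepting too, so the product for L(M1) \ L(M2) (M1-component accepting, M2-component rejecting) has no reachable accepting pair and the difference is empty.
Hence every string in L(M1) is also in L(M2).

Yes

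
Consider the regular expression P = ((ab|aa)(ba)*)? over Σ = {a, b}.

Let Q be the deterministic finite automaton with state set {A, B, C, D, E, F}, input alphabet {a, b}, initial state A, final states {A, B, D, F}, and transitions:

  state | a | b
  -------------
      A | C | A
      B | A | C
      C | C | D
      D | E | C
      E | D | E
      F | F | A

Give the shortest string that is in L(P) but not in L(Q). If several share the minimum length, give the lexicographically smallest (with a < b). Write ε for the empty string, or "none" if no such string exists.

aa

The string aa is accepted by P but not by Q.
No shorter string lies in the difference, and aa is the lexicographically first length-2 string in L(P) \ L(Q).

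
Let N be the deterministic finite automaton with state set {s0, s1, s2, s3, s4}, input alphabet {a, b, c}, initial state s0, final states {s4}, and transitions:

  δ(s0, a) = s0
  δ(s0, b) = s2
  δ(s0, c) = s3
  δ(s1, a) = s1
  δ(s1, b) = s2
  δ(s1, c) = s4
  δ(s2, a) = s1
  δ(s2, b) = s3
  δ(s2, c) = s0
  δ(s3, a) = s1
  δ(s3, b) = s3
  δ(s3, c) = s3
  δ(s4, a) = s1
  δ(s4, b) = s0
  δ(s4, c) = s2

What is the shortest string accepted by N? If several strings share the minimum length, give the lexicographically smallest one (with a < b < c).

A breadth-first search from s0 reaches an accepting state first via the path s0 → s2 → s1 → s4 on input bac.
No string of length < 3 is accepted (BFS exhausts all shorter strings without reaching an accepting state), and bac is the lexicographically least accepting string of length 3.

bac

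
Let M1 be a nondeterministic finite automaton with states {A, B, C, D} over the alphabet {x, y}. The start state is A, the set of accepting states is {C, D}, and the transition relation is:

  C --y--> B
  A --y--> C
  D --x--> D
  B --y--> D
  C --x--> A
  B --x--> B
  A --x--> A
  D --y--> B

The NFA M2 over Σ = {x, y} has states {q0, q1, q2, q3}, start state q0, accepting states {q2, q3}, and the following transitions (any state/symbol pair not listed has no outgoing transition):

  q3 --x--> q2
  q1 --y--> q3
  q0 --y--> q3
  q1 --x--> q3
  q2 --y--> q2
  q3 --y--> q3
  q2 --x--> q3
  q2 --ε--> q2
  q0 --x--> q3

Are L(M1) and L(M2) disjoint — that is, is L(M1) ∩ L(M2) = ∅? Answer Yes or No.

The string y is accepted by both M1 and M2.
Hence L(M1) ∩ L(M2) ≠ ∅.

No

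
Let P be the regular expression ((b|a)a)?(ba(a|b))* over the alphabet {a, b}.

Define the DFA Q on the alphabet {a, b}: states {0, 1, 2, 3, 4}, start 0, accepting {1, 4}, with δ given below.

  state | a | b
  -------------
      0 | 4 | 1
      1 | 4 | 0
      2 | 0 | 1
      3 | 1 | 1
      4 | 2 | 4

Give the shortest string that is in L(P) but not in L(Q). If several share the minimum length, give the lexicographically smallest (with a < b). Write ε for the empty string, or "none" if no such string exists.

ε

The empty string ε is accepted by P but not by Q.
Since ε is the unique shortest string, it is the required witness.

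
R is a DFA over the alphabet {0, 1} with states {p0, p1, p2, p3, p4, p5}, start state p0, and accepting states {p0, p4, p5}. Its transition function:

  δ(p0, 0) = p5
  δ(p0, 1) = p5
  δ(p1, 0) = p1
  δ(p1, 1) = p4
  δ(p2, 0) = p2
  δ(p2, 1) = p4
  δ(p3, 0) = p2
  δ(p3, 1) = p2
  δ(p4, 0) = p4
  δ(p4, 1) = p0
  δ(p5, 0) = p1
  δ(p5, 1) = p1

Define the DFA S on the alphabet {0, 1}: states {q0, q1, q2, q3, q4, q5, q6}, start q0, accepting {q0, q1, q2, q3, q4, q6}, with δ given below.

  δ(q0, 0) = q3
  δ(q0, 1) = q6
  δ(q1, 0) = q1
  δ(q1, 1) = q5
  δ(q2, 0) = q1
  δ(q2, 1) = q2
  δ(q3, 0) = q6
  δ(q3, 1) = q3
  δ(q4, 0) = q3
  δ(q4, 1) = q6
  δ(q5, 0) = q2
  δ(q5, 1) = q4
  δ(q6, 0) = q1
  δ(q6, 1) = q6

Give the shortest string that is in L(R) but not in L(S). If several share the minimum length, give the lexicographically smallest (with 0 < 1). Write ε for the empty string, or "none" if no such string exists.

The string 101 is accepted by R but not by S.
No shorter string lies in the difference, and 101 is the lexicographically first length-3 string in L(R) \ L(S).

101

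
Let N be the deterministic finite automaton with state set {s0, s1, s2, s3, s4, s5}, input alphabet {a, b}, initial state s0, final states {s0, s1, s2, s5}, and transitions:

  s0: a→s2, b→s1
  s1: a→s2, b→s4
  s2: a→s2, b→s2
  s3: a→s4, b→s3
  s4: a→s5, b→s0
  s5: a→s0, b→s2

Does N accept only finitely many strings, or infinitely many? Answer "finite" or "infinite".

State s2 is reachable from the start and can reach an accepting state, and it lies on the cycle s2 → s2.
Traversing that cycle any number of times yields accepted strings of unbounded length, so the language is infinite.

infinite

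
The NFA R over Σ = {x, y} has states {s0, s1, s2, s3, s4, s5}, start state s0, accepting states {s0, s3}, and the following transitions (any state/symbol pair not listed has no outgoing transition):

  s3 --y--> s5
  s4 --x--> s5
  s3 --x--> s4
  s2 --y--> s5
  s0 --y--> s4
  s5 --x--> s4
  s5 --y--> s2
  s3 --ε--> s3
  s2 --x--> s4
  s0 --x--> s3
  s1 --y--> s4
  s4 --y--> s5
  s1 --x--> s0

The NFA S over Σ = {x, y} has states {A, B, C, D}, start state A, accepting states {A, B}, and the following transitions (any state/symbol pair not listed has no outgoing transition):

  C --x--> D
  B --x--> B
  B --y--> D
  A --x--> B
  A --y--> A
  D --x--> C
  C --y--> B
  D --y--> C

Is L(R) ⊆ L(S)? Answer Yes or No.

Exploring the product automaton R × S from the start pair (s0, A), following both machines on each input symbol, reaches 14 state pairs: (s0, A), (s3, B), (s4, A), (s4, B), (s5, D), (s5, B), (s5, A), (s4, C), (s2, C), (s2, D), (s2, A), (s4, D), (s5, C), (s2, B).
R accepts in {s0, s3} and S accepts in {A, B}. The reachable pairs whose R-component is accepting are (s0, A), (s3, B); in each of them the S-component is accepting too, so the product for L(R) \ L(S) (R-component accepting, S-component rejecting) has no reachable accepting pair and the difference is empty.
Hence every string in L(R) is also in L(S).

Yes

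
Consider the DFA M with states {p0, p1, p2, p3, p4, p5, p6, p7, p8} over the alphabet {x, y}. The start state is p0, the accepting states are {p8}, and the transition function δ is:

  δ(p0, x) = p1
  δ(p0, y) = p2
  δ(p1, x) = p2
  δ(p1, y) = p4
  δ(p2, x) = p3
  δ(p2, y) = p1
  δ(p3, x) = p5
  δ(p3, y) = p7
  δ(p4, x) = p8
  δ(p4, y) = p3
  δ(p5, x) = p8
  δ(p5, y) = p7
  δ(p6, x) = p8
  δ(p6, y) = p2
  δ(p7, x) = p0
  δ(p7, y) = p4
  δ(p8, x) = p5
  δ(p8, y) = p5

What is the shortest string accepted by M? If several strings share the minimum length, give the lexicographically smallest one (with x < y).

A breadth-first search from p0 reaches an accepting state first via the path p0 → p1 → p4 → p8 on input xyx.
No string of length < 3 is accepted (BFS exhausts all shorter strings without reaching an accepting state), and xyx is the lexicographically least accepting string of length 3.

xyx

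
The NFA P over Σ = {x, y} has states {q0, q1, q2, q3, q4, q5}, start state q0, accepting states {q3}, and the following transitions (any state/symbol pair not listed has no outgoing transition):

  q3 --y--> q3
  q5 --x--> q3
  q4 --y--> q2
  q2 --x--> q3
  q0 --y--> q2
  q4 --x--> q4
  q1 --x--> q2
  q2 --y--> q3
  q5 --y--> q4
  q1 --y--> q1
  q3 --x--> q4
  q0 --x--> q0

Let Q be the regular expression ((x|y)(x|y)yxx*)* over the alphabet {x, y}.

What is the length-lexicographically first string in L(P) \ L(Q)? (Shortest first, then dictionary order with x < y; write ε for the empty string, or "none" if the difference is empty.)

yx

The string yx is accepted by P but not by Q.
No shorter string lies in the difference, and yx is the lexicographically first length-2 string in L(P) \ L(Q).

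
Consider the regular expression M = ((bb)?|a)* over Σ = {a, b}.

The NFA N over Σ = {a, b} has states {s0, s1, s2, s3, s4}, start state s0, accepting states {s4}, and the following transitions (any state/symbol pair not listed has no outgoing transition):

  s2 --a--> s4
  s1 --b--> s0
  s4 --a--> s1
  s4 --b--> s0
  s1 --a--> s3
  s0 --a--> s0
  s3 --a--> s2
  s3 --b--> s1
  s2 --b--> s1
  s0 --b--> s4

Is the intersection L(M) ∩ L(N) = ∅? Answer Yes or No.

Converting the expression M to a DFA (subset construction, then merging equivalent states) gives the minimal DFA with states {m0, m1, m2}, start state m0, accepting states {m0} and transitions m0: a→m0, b→m1; m1: a→m2, b→m0; m2: a→m2, b→m2.
Exploring the product automaton M × N from the start pair (m0, s0), following both machines on each input symbol, reaches 7 state pairs: (m0, s0), (m1, s4), (m2, s1), (m2, s3), (m2, s0), (m2, s2), (m2, s4).
M accepts in {m0} and N accepts in {s4}; no reachable pair has both components accepting, so no string drives both machines to acceptance simultaneously and L(M) ∩ L(N) = ∅.
So no string is accepted by both, and the intersection is empty.

Yes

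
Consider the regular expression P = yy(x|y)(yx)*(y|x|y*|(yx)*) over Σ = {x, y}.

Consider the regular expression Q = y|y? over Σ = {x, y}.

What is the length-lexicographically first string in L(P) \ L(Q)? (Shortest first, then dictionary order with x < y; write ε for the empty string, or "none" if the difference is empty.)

The string yyx is accepted by P but not by Q.
No shorter string lies in the difference, and yyx is the lexicographically first length-3 string in L(P) \ L(Q).

yyx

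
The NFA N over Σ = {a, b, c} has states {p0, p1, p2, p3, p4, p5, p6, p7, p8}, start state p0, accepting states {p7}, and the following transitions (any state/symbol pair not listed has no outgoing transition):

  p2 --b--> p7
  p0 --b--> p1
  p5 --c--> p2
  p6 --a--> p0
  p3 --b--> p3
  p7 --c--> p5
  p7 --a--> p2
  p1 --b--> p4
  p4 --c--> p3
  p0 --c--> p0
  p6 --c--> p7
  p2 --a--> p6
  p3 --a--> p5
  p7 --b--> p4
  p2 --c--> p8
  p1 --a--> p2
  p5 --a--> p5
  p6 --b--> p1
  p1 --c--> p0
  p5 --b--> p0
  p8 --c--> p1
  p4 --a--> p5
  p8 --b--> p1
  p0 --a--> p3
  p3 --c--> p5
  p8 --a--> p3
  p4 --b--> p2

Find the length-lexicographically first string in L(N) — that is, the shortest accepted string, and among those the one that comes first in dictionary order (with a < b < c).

A breadth-first search from p0 reaches an accepting state first via the path p0 → p1 → p2 → p7 on input bab.
No string of length < 3 is accepted (BFS exhausts all shorter strings without reaching an accepting state), and bab is the lexicographically least accepting string of length 3.

bab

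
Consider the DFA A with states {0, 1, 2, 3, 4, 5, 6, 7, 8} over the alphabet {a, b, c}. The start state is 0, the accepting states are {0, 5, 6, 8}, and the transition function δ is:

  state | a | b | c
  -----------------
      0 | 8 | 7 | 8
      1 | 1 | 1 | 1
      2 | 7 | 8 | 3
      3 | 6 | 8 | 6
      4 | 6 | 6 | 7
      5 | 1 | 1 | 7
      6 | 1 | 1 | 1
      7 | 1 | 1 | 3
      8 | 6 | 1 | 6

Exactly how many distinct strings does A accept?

The useful subgraph on states {0, 3, 6, 7, 8} is acyclic, so L(A) is finite; the longest accepting path visits 5 useful states, giving maximum string length 4.
Counting accepting paths from 0 by length: 1 of length 0, 2 of length 1, 4 of length 2, 3 of length 3, 2 of length 4. Total 12.

12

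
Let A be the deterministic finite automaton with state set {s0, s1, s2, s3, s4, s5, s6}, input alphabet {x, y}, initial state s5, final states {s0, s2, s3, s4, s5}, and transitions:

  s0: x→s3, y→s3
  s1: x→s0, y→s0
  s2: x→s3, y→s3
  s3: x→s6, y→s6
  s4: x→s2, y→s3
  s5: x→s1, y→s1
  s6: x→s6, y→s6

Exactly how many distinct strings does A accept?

The useful subgraph on states {s0, s1, s3, s5} is acyclic, so L(A) is finite; the longest accepting path visits 4 useful states, giving maximum string length 3.
Counting accepting paths from s5 by length: 1 of length 0, 4 of length 2, 8 of length 3. Total 13.

13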